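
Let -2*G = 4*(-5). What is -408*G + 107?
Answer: -3973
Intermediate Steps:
G = 10 (G = -2*(-5) = -1/2*(-20) = 10)
-408*G + 107 = -408*10 + 107 = -4080 + 107 = -3973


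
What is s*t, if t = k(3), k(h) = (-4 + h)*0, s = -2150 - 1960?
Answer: 0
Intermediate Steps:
s = -4110
k(h) = 0
t = 0
s*t = -4110*0 = 0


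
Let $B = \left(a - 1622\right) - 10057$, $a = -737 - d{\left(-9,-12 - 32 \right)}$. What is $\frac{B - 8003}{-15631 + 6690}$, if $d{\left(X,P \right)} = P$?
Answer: $\frac{20375}{8941} \approx 2.2788$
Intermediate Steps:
$a = -693$ ($a = -737 - \left(-12 - 32\right) = -737 - -44 = -737 + 44 = -693$)
$B = -12372$ ($B = \left(-693 - 1622\right) - 10057 = -2315 - 10057 = -12372$)
$\frac{B - 8003}{-15631 + 6690} = \frac{-12372 - 8003}{-15631 + 6690} = - \frac{20375}{-8941} = \left(-20375\right) \left(- \frac{1}{8941}\right) = \frac{20375}{8941}$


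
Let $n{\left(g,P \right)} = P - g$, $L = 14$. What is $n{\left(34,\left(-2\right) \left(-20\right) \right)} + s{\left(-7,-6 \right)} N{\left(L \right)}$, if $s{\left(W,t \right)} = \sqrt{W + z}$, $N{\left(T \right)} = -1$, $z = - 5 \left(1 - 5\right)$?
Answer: $6 - \sqrt{13} \approx 2.3944$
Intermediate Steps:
$z = 20$ ($z = \left(-5\right) \left(-4\right) = 20$)
$s{\left(W,t \right)} = \sqrt{20 + W}$ ($s{\left(W,t \right)} = \sqrt{W + 20} = \sqrt{20 + W}$)
$n{\left(34,\left(-2\right) \left(-20\right) \right)} + s{\left(-7,-6 \right)} N{\left(L \right)} = \left(\left(-2\right) \left(-20\right) - 34\right) + \sqrt{20 - 7} \left(-1\right) = \left(40 - 34\right) + \sqrt{13} \left(-1\right) = 6 - \sqrt{13}$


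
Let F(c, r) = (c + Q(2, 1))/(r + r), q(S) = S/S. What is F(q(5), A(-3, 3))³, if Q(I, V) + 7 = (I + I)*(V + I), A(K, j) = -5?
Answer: -27/125 ≈ -0.21600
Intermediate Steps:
q(S) = 1
Q(I, V) = -7 + 2*I*(I + V) (Q(I, V) = -7 + (I + I)*(V + I) = -7 + (2*I)*(I + V) = -7 + 2*I*(I + V))
F(c, r) = (5 + c)/(2*r) (F(c, r) = (c + (-7 + 2*2² + 2*2*1))/(r + r) = (c + (-7 + 2*4 + 4))/((2*r)) = (c + (-7 + 8 + 4))*(1/(2*r)) = (c + 5)*(1/(2*r)) = (5 + c)*(1/(2*r)) = (5 + c)/(2*r))
F(q(5), A(-3, 3))³ = ((½)*(5 + 1)/(-5))³ = ((½)*(-⅕)*6)³ = (-⅗)³ = -27/125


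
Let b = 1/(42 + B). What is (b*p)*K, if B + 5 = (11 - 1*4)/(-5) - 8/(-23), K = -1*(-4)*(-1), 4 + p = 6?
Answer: -460/2067 ≈ -0.22254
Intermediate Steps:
p = 2 (p = -4 + 6 = 2)
K = -4 (K = 4*(-1) = -4)
B = -696/115 (B = -5 + ((11 - 1*4)/(-5) - 8/(-23)) = -5 + ((11 - 4)*(-⅕) - 8*(-1/23)) = -5 + (7*(-⅕) + 8/23) = -5 + (-7/5 + 8/23) = -5 - 121/115 = -696/115 ≈ -6.0522)
b = 115/4134 (b = 1/(42 - 696/115) = 1/(4134/115) = 115/4134 ≈ 0.027818)
(b*p)*K = ((115/4134)*2)*(-4) = (115/2067)*(-4) = -460/2067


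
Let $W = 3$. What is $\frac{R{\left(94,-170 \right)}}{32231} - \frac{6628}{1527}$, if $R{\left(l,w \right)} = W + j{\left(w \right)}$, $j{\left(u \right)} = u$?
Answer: $- \frac{1280731}{294711} \approx -4.3457$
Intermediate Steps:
$R{\left(l,w \right)} = 3 + w$
$\frac{R{\left(94,-170 \right)}}{32231} - \frac{6628}{1527} = \frac{3 - 170}{32231} - \frac{6628}{1527} = \left(-167\right) \frac{1}{32231} - \frac{6628}{1527} = - \frac{1}{193} - \frac{6628}{1527} = - \frac{1280731}{294711}$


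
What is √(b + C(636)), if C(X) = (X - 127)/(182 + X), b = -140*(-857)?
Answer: √80281913882/818 ≈ 346.38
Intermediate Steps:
b = 119980
C(X) = (-127 + X)/(182 + X)
√(b + C(636)) = √(119980 + (-127 + 636)/(182 + 636)) = √(119980 + 509/818) = √(98144149/818) = √80281913882/818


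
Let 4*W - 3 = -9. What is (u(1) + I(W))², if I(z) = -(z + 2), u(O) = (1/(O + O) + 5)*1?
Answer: 25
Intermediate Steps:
W = -3/2 (W = ¾ + (¼)*(-9) = ¾ - 9/4 = -3/2 ≈ -1.5000)
u(O) = 5 + 1/(2*O) (u(O) = (1/(2*O) + 5)*1 = (5 + 1/(2*O))*1 = 5 + 1/(2*O))
I(z) = -2 - z (I(z) = -(2 + z) = -2 - z)
(u(1) + I(W))² = ((5 + (½)/1) + (-2 - 1*(-3/2)))² = ((5 + (½)*1) + (-2 + 3/2))² = ((5 + ½) - ½)² = (11/2 - ½)² = 5² = 25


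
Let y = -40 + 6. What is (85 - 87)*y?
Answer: 68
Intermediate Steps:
y = -34
(85 - 87)*y = (85 - 87)*(-34) = -2*(-34) = 68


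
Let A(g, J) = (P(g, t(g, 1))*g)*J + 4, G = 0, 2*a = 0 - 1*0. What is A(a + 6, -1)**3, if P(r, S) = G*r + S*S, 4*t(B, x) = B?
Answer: -6859/8 ≈ -857.38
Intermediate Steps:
t(B, x) = B/4
a = 0 (a = (0 - 1*0)/2 = (0 + 0)/2 = (1/2)*0 = 0)
P(r, S) = S**2 (P(r, S) = 0*r + S*S = 0 + S**2 = S**2)
A(g, J) = 4 + J*g**3/16 (A(g, J) = ((g/4)**2*g)*J + 4 = ((g**2/16)*g)*J + 4 = (g**3/16)*J + 4 = J*g**3/16 + 4 = 4 + J*g**3/16)
A(a + 6, -1)**3 = (4 + (1/16)*(-1)*(0 + 6)**3)**3 = (4 + (1/16)*(-1)*6**3)**3 = (4 + (1/16)*(-1)*216)**3 = (4 - 27/2)**3 = (-19/2)**3 = -6859/8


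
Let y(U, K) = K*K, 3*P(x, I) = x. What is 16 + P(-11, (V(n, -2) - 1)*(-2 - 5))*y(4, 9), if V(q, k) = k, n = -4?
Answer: -281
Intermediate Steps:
P(x, I) = x/3
y(U, K) = K²
16 + P(-11, (V(n, -2) - 1)*(-2 - 5))*y(4, 9) = 16 + ((⅓)*(-11))*9² = 16 - 11/3*81 = 16 - 297 = -281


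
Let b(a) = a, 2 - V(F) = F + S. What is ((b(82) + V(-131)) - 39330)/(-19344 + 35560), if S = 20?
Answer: -39135/16216 ≈ -2.4134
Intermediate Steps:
V(F) = -18 - F (V(F) = 2 - (F + 20) = 2 - (20 + F) = 2 + (-20 - F) = -18 - F)
((b(82) + V(-131)) - 39330)/(-19344 + 35560) = ((82 + (-18 - 1*(-131))) - 39330)/(-19344 + 35560) = ((82 + (-18 + 131)) - 39330)/16216 = ((82 + 113) - 39330)*(1/16216) = (195 - 39330)*(1/16216) = -39135*1/16216 = -39135/16216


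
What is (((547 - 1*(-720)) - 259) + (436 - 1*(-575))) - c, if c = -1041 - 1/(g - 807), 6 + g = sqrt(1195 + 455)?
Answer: 672505109/219773 - 5*sqrt(66)/659319 ≈ 3060.0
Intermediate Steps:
g = -6 + 5*sqrt(66) (g = -6 + sqrt(1195 + 455) = -6 + sqrt(1650) = -6 + 5*sqrt(66) ≈ 34.620)
c = -1041 - 1/(-813 + 5*sqrt(66)) (c = -1041 - 1/((-6 + 5*sqrt(66)) - 807) = -1041 - 1/(-813 + 5*sqrt(66)) ≈ -1041.0)
(((547 - 1*(-720)) - 259) + (436 - 1*(-575))) - c = (((547 - 1*(-720)) - 259) + (436 - 1*(-575))) - (-228783422/219773 + 5*sqrt(66)/659319) = (((547 + 720) - 259) + (436 + 575)) + (228783422/219773 - 5*sqrt(66)/659319) = ((1267 - 259) + 1011) + (228783422/219773 - 5*sqrt(66)/659319) = (1008 + 1011) + (228783422/219773 - 5*sqrt(66)/659319) = 2019 + (228783422/219773 - 5*sqrt(66)/659319) = 672505109/219773 - 5*sqrt(66)/659319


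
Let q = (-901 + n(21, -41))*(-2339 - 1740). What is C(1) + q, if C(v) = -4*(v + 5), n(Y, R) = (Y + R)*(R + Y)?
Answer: 2043555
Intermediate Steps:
n(Y, R) = (R + Y)² (n(Y, R) = (R + Y)*(R + Y) = (R + Y)²)
C(v) = -20 - 4*v (C(v) = -4*(5 + v) = -20 - 4*v)
q = 2043579 (q = (-901 + (-41 + 21)²)*(-2339 - 1740) = (-901 + (-20)²)*(-4079) = (-901 + 400)*(-4079) = -501*(-4079) = 2043579)
C(1) + q = (-20 - 4*1) + 2043579 = (-20 - 4) + 2043579 = -24 + 2043579 = 2043555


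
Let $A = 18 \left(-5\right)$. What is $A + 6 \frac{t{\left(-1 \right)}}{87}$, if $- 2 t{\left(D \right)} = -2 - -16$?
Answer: $- \frac{2624}{29} \approx -90.483$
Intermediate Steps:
$t{\left(D \right)} = -7$ ($t{\left(D \right)} = - \frac{-2 - -16}{2} = - \frac{-2 + 16}{2} = \left(- \frac{1}{2}\right) 14 = -7$)
$A = -90$
$A + 6 \frac{t{\left(-1 \right)}}{87} = -90 + 6 \left(- \frac{7}{87}\right) = -90 - \frac{14}{29} = - \frac{2624}{29}$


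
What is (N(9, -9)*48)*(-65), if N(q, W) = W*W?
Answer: -252720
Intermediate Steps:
N(q, W) = W²
(N(9, -9)*48)*(-65) = ((-9)²*48)*(-65) = (81*48)*(-65) = 3888*(-65) = -252720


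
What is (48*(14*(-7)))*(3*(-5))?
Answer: 70560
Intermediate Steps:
(48*(14*(-7)))*(3*(-5)) = (48*(-98))*(-15) = -4704*(-15) = 70560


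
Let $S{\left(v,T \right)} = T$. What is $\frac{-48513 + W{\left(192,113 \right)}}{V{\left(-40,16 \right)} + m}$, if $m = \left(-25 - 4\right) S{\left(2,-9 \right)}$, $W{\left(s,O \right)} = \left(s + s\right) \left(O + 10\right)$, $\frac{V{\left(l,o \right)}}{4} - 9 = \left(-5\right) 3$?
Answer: $- \frac{427}{79} \approx -5.4051$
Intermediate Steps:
$V{\left(l,o \right)} = -24$ ($V{\left(l,o \right)} = 36 + 4 \left(\left(-5\right) 3\right) = 36 + 4 \left(-15\right) = 36 - 60 = -24$)
$W{\left(s,O \right)} = 2 s \left(10 + O\right)$
$m = 261$ ($m = \left(-25 - 4\right) \left(-9\right) = \left(-29\right) \left(-9\right) = 261$)
$\frac{-48513 + W{\left(192,113 \right)}}{V{\left(-40,16 \right)} + m} = \frac{-48513 + 2 \cdot 192 \left(10 + 113\right)}{-24 + 261} = \frac{-48513 + 2 \cdot 192 \cdot 123}{237} = \left(-48513 + 47232\right) \frac{1}{237} = \left(-1281\right) \frac{1}{237} = - \frac{427}{79}$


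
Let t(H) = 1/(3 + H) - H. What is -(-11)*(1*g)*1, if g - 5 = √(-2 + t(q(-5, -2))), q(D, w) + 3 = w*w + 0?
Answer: 55 + 11*I*√11/2 ≈ 55.0 + 18.241*I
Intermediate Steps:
q(D, w) = -3 + w² (q(D, w) = -3 + (w*w + 0) = -3 + (w² + 0) = -3 + w²)
g = 5 + I*√11/2 (g = 5 + √(-2 + (1 - (-3 + (-2)²)² - 3*(-3 + (-2)²))/(3 + (-3 + (-2)²))) = 5 + √(-2 + (1 - (-3 + 4)² - 3*(-3 + 4))/(3 + (-3 + 4))) = 5 + √(-2 + (1 - 1*1² - 3*1)/(3 + 1)) = 5 + √(-2 + (1 - 1*1 - 3)/4) = 5 + √(-2 + (1 - 1 - 3)/4) = 5 + √(-2 + (¼)*(-3)) = 5 + √(-2 - ¾) = 5 + √(-11/4) = 5 + I*√11/2 ≈ 5.0 + 1.6583*I)
-(-11)*(1*g)*1 = -(-11)*(1*(5 + I*√11/2))*1 = -(-11)*(5 + I*√11/2)*1 = -(-11)*(5 + I*√11/2) = -11*(-5 - I*√11/2) = 55 + 11*I*√11/2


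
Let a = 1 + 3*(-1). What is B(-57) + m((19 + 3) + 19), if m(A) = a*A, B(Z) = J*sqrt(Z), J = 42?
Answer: -82 + 42*I*sqrt(57) ≈ -82.0 + 317.09*I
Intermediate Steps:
B(Z) = 42*sqrt(Z)
a = -2 (a = 1 - 3 = -2)
m(A) = -2*A
B(-57) + m((19 + 3) + 19) = 42*sqrt(-57) - 2*((19 + 3) + 19) = 42*(I*sqrt(57)) - 2*(22 + 19) = 42*I*sqrt(57) - 2*41 = 42*I*sqrt(57) - 82 = -82 + 42*I*sqrt(57)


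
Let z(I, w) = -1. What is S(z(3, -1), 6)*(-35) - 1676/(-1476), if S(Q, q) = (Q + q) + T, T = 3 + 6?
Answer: -180391/369 ≈ -488.86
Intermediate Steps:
T = 9
S(Q, q) = 9 + Q + q (S(Q, q) = (Q + q) + 9 = 9 + Q + q)
S(z(3, -1), 6)*(-35) - 1676/(-1476) = (9 - 1 + 6)*(-35) - 1676/(-1476) = 14*(-35) - 1676*(-1/1476) = -490 + 419/369 = -180391/369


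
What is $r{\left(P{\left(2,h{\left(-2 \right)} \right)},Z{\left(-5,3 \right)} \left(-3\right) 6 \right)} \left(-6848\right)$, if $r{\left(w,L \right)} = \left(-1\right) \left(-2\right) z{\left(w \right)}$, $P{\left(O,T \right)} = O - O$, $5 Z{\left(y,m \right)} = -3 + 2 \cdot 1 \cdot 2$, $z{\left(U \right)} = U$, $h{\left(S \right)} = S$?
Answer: $0$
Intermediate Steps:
$Z{\left(y,m \right)} = \frac{1}{5}$ ($Z{\left(y,m \right)} = \frac{-3 + 2 \cdot 1 \cdot 2}{5} = \frac{-3 + 2 \cdot 2}{5} = \frac{-3 + 4}{5} = \frac{1}{5} \cdot 1 = \frac{1}{5}$)
$P{\left(O,T \right)} = 0$
$r{\left(w,L \right)} = 2 w$ ($r{\left(w,L \right)} = \left(-1\right) \left(-2\right) w = 2 w$)
$r{\left(P{\left(2,h{\left(-2 \right)} \right)},Z{\left(-5,3 \right)} \left(-3\right) 6 \right)} \left(-6848\right) = 2 \cdot 0 \left(-6848\right) = 0 \left(-6848\right) = 0$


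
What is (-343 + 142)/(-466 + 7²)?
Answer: 67/139 ≈ 0.48201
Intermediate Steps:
(-343 + 142)/(-466 + 7²) = -201/(-466 + 49) = -201/(-417) = -201*(-1/417) = 67/139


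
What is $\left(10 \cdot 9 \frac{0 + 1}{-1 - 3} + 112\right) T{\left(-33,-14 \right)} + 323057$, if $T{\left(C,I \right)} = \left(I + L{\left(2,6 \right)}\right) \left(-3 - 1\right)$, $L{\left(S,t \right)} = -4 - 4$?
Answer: $330933$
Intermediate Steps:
$L{\left(S,t \right)} = -8$ ($L{\left(S,t \right)} = -4 - 4 = -8$)
$T{\left(C,I \right)} = 32 - 4 I$ ($T{\left(C,I \right)} = \left(I - 8\right) \left(-3 - 1\right) = \left(-8 + I\right) \left(-4\right) = 32 - 4 I$)
$\left(10 \cdot 9 \frac{0 + 1}{-1 - 3} + 112\right) T{\left(-33,-14 \right)} + 323057 = \left(10 \cdot 9 \frac{0 + 1}{-1 - 3} + 112\right) \left(32 - -56\right) + 323057 = \left(90 \cdot 1 \frac{1}{-4} + 112\right) \left(32 + 56\right) + 323057 = \left(90 \cdot 1 \left(- \frac{1}{4}\right) + 112\right) 88 + 323057 = \left(90 \left(- \frac{1}{4}\right) + 112\right) 88 + 323057 = \left(- \frac{45}{2} + 112\right) 88 + 323057 = \frac{179}{2} \cdot 88 + 323057 = 7876 + 323057 = 330933$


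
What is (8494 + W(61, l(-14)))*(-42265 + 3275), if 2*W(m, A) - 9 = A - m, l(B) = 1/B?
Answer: -660331855/2 ≈ -3.3017e+8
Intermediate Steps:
W(m, A) = 9/2 + A/2 - m/2 (W(m, A) = 9/2 + (A - m)/2 = 9/2 + (A/2 - m/2) = 9/2 + A/2 - m/2)
(8494 + W(61, l(-14)))*(-42265 + 3275) = (8494 + (9/2 + (1/2)/(-14) - 1/2*61))*(-42265 + 3275) = (8494 + (9/2 + (1/2)*(-1/14) - 61/2))*(-38990) = (8494 + (9/2 - 1/28 - 61/2))*(-38990) = (8494 - 729/28)*(-38990) = (237103/28)*(-38990) = -660331855/2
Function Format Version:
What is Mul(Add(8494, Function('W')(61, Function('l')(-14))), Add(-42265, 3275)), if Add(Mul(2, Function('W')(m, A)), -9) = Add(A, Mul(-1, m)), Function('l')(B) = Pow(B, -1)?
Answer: Rational(-660331855, 2) ≈ -3.3017e+8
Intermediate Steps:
Function('W')(m, A) = Add(Rational(9, 2), Mul(Rational(1, 2), A), Mul(Rational(-1, 2), m)) (Function('W')(m, A) = Add(Rational(9, 2), Mul(Rational(1, 2), Add(A, Mul(-1, m)))) = Add(Rational(9, 2), Add(Mul(Rational(1, 2), A), Mul(Rational(-1, 2), m))) = Add(Rational(9, 2), Mul(Rational(1, 2), A), Mul(Rational(-1, 2), m)))
Mul(Add(8494, Function('W')(61, Function('l')(-14))), Add(-42265, 3275)) = Mul(Add(8494, Add(Rational(9, 2), Mul(Rational(1, 2), Pow(-14, -1)), Mul(Rational(-1, 2), 61))), Add(-42265, 3275)) = Mul(Add(8494, Add(Rational(9, 2), Mul(Rational(1, 2), Rational(-1, 14)), Rational(-61, 2))), -38990) = Mul(Add(8494, Add(Rational(9, 2), Rational(-1, 28), Rational(-61, 2))), -38990) = Mul(Add(8494, Rational(-729, 28)), -38990) = Mul(Rational(237103, 28), -38990) = Rational(-660331855, 2)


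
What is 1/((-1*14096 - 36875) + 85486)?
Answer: 1/34515 ≈ 2.8973e-5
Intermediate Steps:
1/((-1*14096 - 36875) + 85486) = 1/((-14096 - 36875) + 85486) = 1/(-50971 + 85486) = 1/34515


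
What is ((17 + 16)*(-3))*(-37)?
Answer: 3663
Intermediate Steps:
((17 + 16)*(-3))*(-37) = (33*(-3))*(-37) = -99*(-37) = 3663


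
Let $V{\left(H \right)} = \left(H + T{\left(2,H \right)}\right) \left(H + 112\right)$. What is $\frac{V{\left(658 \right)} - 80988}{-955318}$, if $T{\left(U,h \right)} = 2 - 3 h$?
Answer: $\frac{546384}{477659} \approx 1.1439$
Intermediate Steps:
$V{\left(H \right)} = \left(2 - 2 H\right) \left(112 + H\right)$ ($V{\left(H \right)} = \left(H - \left(-2 + 3 H\right)\right) \left(H + 112\right) = \left(2 - 2 H\right) \left(112 + H\right)$)
$\frac{V{\left(658 \right)} - 80988}{-955318} = \frac{\left(224 - 146076 - 2 \cdot 658^{2}\right) - 80988}{-955318} = \left(\left(224 - 146076 - 865928\right) - 80988\right) \left(- \frac{1}{955318}\right) = \left(-1011780 - 80988\right) \left(- \frac{1}{955318}\right) = \left(-1092768\right) \left(- \frac{1}{955318}\right) = \frac{546384}{477659}$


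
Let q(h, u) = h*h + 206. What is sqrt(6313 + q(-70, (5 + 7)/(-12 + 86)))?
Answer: sqrt(11419) ≈ 106.86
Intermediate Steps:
q(h, u) = 206 + h**2 (q(h, u) = h**2 + 206 = 206 + h**2)
sqrt(6313 + q(-70, (5 + 7)/(-12 + 86))) = sqrt(6313 + (206 + (-70)**2)) = sqrt(6313 + (206 + 4900)) = sqrt(6313 + 5106) = sqrt(11419)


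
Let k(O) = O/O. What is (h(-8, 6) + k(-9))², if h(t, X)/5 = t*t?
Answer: 103041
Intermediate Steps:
k(O) = 1
h(t, X) = 5*t² (h(t, X) = 5*(t*t) = 5*t²)
(h(-8, 6) + k(-9))² = (5*(-8)² + 1)² = (5*64 + 1)² = (320 + 1)² = 321² = 103041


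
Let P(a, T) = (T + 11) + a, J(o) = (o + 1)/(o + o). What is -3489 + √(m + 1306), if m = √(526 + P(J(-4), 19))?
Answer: -3489 + √(5224 + √8902)/2 ≈ -3452.5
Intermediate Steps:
J(o) = (1 + o)/(2*o) (J(o) = (1 + o)/((2*o)) = (1 + o)*(1/(2*o)) = (1 + o)/(2*o))
P(a, T) = 11 + T + a (P(a, T) = (11 + T) + a = 11 + T + a)
m = √8902/4 (m = √(526 + (11 + 19 + (½)*(1 - 4)/(-4))) = √(526 + (11 + 19 + (½)*(-¼)*(-3))) = √(526 + (11 + 19 + 3/8)) = √(526 + 243/8) = √(4451/8) = √8902/4 ≈ 23.588)
-3489 + √(m + 1306) = -3489 + √(√8902/4 + 1306) = -3489 + √(1306 + √8902/4)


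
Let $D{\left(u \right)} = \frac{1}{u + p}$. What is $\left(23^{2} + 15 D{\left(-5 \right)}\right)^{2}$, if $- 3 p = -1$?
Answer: $\frac{54184321}{196} \approx 2.7645 \cdot 10^{5}$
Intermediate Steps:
$p = \frac{1}{3}$ ($p = \left(- \frac{1}{3}\right) \left(-1\right) = \frac{1}{3} \approx 0.33333$)
$D{\left(u \right)} = \frac{1}{\frac{1}{3} + u}$ ($D{\left(u \right)} = \frac{1}{u + \frac{1}{3}} = \frac{1}{\frac{1}{3} + u}$)
$\left(23^{2} + 15 D{\left(-5 \right)}\right)^{2} = \left(23^{2} + 15 \frac{3}{1 + 3 \left(-5\right)}\right)^{2} = \left(529 + 15 \frac{3}{1 - 15}\right)^{2} = \left(529 + 15 \frac{3}{-14}\right)^{2} = \left(529 + 15 \cdot 3 \left(- \frac{1}{14}\right)\right)^{2} = \left(529 + 15 \left(- \frac{3}{14}\right)\right)^{2} = \left(529 - \frac{45}{14}\right)^{2} = \left(\frac{7361}{14}\right)^{2} = \frac{54184321}{196}$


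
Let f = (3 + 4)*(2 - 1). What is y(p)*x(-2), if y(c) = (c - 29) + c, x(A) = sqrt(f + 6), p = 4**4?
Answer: 483*sqrt(13) ≈ 1741.5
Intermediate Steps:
p = 256
f = 7 (f = 7*1 = 7)
x(A) = sqrt(13) (x(A) = sqrt(7 + 6) = sqrt(13))
y(c) = -29 + 2*c (y(c) = (-29 + c) + c = -29 + 2*c)
y(p)*x(-2) = (-29 + 2*256)*sqrt(13) = (-29 + 512)*sqrt(13) = 483*sqrt(13)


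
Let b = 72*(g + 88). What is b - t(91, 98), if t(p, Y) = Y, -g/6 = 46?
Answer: -13634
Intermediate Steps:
g = -276 (g = -6*46 = -276)
b = -13536 (b = 72*(-276 + 88) = 72*(-188) = -13536)
b - t(91, 98) = -13536 - 1*98 = -13536 - 98 = -13634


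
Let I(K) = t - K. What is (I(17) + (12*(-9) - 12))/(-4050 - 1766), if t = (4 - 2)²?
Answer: 133/5816 ≈ 0.022868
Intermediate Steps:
t = 4 (t = 2² = 4)
I(K) = 4 - K
(I(17) + (12*(-9) - 12))/(-4050 - 1766) = ((4 - 1*17) + (12*(-9) - 12))/(-4050 - 1766) = ((4 - 17) + (-108 - 12))/(-5816) = (-13 - 120)*(-1/5816) = -133*(-1/5816) = 133/5816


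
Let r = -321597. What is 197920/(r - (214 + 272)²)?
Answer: -197920/557793 ≈ -0.35483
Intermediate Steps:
197920/(r - (214 + 272)²) = 197920/(-321597 - (214 + 272)²) = 197920/(-321597 - 1*486²) = 197920/(-321597 - 1*236196) = 197920/(-321597 - 236196) = 197920/(-557793) = 197920*(-1/557793) = -197920/557793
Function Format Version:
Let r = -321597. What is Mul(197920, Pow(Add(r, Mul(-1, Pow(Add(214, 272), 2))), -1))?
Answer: Rational(-197920, 557793) ≈ -0.35483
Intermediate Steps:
Mul(197920, Pow(Add(r, Mul(-1, Pow(Add(214, 272), 2))), -1)) = Mul(197920, Pow(Add(-321597, Mul(-1, Pow(Add(214, 272), 2))), -1)) = Mul(197920, Pow(Add(-321597, Mul(-1, Pow(486, 2))), -1)) = Mul(197920, Pow(Add(-321597, Mul(-1, 236196)), -1)) = Mul(197920, Pow(Add(-321597, -236196), -1)) = Mul(197920, Pow(-557793, -1)) = Mul(197920, Rational(-1, 557793)) = Rational(-197920, 557793)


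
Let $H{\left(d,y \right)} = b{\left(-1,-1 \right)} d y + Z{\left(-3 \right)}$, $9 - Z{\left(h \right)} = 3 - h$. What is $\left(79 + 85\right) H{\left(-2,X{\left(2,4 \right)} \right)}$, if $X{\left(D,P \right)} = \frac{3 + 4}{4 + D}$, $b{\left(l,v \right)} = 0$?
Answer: $492$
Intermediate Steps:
$Z{\left(h \right)} = 6 + h$ ($Z{\left(h \right)} = 9 - \left(3 - h\right) = 9 + \left(-3 + h\right) = 6 + h$)
$X{\left(D,P \right)} = \frac{7}{4 + D}$
$H{\left(d,y \right)} = 3$ ($H{\left(d,y \right)} = 0 d y + \left(6 - 3\right) = 0 y + 3 = 0 + 3 = 3$)
$\left(79 + 85\right) H{\left(-2,X{\left(2,4 \right)} \right)} = \left(79 + 85\right) 3 = 164 \cdot 3 = 492$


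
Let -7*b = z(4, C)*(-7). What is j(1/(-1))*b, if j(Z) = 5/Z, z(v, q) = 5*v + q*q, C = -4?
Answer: -180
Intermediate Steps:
z(v, q) = q² + 5*v (z(v, q) = 5*v + q² = q² + 5*v)
b = 36 (b = -((-4)² + 5*4)*(-7)/7 = -(16 + 20)*(-7)/7 = -36*(-7)/7 = -⅐*(-252) = 36)
j(1/(-1))*b = (5/((1/(-1))))*36 = (5/((1*(-1))))*36 = (5/(-1))*36 = (5*(-1))*36 = -5*36 = -180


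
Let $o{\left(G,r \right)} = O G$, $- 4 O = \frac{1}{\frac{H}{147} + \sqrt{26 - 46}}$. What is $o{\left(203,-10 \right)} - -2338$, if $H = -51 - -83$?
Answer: $\frac{253148056}{108301} + \frac{4386627 i \sqrt{5}}{866408} \approx 2337.4 + 11.321 i$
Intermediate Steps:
$H = 32$ ($H = -51 + 83 = 32$)
$O = - \frac{1}{4 \left(\frac{32}{147} + 2 i \sqrt{5}\right)}$ ($O = - \frac{1}{4 \left(\frac{32}{147} + \sqrt{26 - 46}\right)} = - \frac{1}{4 \left(32 \cdot \frac{1}{147} + \sqrt{-20}\right)} = - \frac{1}{4 \left(\frac{32}{147} + 2 i \sqrt{5}\right)} \approx -0.0027147 + 0.05577 i$)
$o{\left(G,r \right)} = G \left(- \frac{294}{108301} + \frac{21609 i \sqrt{5}}{866408}\right)$ ($o{\left(G,r \right)} = \left(- \frac{294}{108301} + \frac{21609 i \sqrt{5}}{866408}\right) G = G \left(- \frac{294}{108301} + \frac{21609 i \sqrt{5}}{866408}\right)$)
$o{\left(203,-10 \right)} - -2338 = \left(\left(- \frac{294}{108301}\right) 203 + \frac{21609}{866408} i 203 \sqrt{5}\right) - -2338 = \left(- \frac{59682}{108301} + \frac{4386627 i \sqrt{5}}{866408}\right) + 2338 = \frac{253148056}{108301} + \frac{4386627 i \sqrt{5}}{866408}$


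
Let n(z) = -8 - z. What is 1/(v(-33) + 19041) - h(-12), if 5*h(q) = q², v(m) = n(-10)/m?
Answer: -90482379/3141755 ≈ -28.800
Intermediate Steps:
v(m) = 2/m (v(m) = (-8 - 1*(-10))/m = (-8 + 10)/m = 2/m)
h(q) = q²/5
1/(v(-33) + 19041) - h(-12) = 1/(2/(-33) + 19041) - (-12)²/5 = 1/(2*(-1/33) + 19041) - 144/5 = 1/(-2/33 + 19041) - 1*144/5 = 1/(628351/33) - 144/5 = 33/628351 - 144/5 = -90482379/3141755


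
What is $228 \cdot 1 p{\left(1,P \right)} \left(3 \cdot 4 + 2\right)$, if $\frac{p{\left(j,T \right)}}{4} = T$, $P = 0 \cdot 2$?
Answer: $0$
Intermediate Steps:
$P = 0$
$p{\left(j,T \right)} = 4 T$
$228 \cdot 1 p{\left(1,P \right)} \left(3 \cdot 4 + 2\right) = 228 \cdot 1 \cdot 4 \cdot 0 \left(3 \cdot 4 + 2\right) = 228 \cdot 1 \cdot 0 \left(12 + 2\right) = 228 \cdot 0 \cdot 14 = 228 \cdot 0 = 0$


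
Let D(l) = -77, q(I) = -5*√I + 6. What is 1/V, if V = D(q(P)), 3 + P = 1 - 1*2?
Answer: -1/77 ≈ -0.012987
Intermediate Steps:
P = -4 (P = -3 + (1 - 1*2) = -3 + (1 - 2) = -3 - 1 = -4)
q(I) = 6 - 5*√I
V = -77
1/V = 1/(-77) = -1/77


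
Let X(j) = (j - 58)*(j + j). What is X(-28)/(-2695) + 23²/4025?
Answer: -3187/1925 ≈ -1.6556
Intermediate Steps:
X(j) = 2*j*(-58 + j) (X(j) = (-58 + j)*(2*j) = 2*j*(-58 + j))
X(-28)/(-2695) + 23²/4025 = (2*(-28)*(-58 - 28))/(-2695) + 23²/4025 = (2*(-28)*(-86))*(-1/2695) + 529*(1/4025) = 4816*(-1/2695) + 23/175 = -688/385 + 23/175 = -3187/1925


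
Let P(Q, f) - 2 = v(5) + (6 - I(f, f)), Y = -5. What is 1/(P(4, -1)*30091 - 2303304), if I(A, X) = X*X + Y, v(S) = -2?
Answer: -1/2002394 ≈ -4.9940e-7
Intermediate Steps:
I(A, X) = -5 + X² (I(A, X) = X*X - 5 = X² - 5 = -5 + X²)
P(Q, f) = 11 - f² (P(Q, f) = 2 + (-2 + (6 - (-5 + f²))) = 2 + (-2 + (6 + (5 - f²))) = 2 + (-2 + (11 - f²)) = 2 + (9 - f²) = 11 - f²)
1/(P(4, -1)*30091 - 2303304) = 1/((11 - 1*(-1)²)*30091 - 2303304) = 1/((11 - 1*1)*30091 - 2303304) = 1/((11 - 1)*30091 - 2303304) = 1/(10*30091 - 2303304) = 1/(300910 - 2303304) = 1/(-2002394) = -1/2002394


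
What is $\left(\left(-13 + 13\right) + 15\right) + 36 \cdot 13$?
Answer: $483$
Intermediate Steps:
$\left(\left(-13 + 13\right) + 15\right) + 36 \cdot 13 = \left(0 + 15\right) + 468 = 15 + 468 = 483$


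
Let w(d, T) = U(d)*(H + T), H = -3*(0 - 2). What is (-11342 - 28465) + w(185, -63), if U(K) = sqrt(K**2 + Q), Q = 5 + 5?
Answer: -39807 - 57*sqrt(34235) ≈ -50354.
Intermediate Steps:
Q = 10
H = 6 (H = -3*(-2) = 6)
U(K) = sqrt(10 + K**2) (U(K) = sqrt(K**2 + 10) = sqrt(10 + K**2))
w(d, T) = sqrt(10 + d**2)*(6 + T)
(-11342 - 28465) + w(185, -63) = (-11342 - 28465) + sqrt(10 + 185**2)*(6 - 63) = -39807 + sqrt(10 + 34225)*(-57) = -39807 + sqrt(34235)*(-57) = -39807 - 57*sqrt(34235)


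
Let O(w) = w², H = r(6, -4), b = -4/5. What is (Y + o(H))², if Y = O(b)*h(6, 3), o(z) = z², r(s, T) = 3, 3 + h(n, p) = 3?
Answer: 81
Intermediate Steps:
h(n, p) = 0 (h(n, p) = -3 + 3 = 0)
b = -⅘ (b = -4*⅕ = -⅘ ≈ -0.80000)
H = 3
Y = 0 (Y = (-⅘)²*0 = (16/25)*0 = 0)
(Y + o(H))² = (0 + 3²)² = (0 + 9)² = 9² = 81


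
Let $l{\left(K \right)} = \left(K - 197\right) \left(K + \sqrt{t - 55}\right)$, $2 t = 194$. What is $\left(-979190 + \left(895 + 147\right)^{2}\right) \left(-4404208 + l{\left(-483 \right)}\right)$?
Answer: $-434370898832 - 72470320 \sqrt{42} \approx -4.3484 \cdot 10^{11}$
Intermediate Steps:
$t = 97$ ($t = \frac{1}{2} \cdot 194 = 97$)
$l{\left(K \right)} = \left(-197 + K\right) \left(K + \sqrt{42}\right)$ ($l{\left(K \right)} = \left(K - 197\right) \left(K + \sqrt{97 - 55}\right) = \left(-197 + K\right) \left(K + \sqrt{42}\right)$)
$\left(-979190 + \left(895 + 147\right)^{2}\right) \left(-4404208 + l{\left(-483 \right)}\right) = \left(-979190 + \left(895 + 147\right)^{2}\right) \left(-4404208 - \left(-95151 - 233289 + 680 \sqrt{42}\right)\right) = \left(-979190 + 1042^{2}\right) \left(-4404208 + \left(233289 + 95151 - 197 \sqrt{42} - 483 \sqrt{42}\right)\right) = \left(-979190 + 1085764\right) \left(-4404208 + \left(328440 - 680 \sqrt{42}\right)\right) = 106574 \left(-4075768 - 680 \sqrt{42}\right) = -434370898832 - 72470320 \sqrt{42}$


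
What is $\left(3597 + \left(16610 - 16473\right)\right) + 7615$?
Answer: $11349$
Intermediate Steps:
$\left(3597 + \left(16610 - 16473\right)\right) + 7615 = \left(3597 + 137\right) + 7615 = 3734 + 7615 = 11349$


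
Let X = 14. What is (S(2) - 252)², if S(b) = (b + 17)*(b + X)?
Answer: 2704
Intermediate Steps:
S(b) = (14 + b)*(17 + b) (S(b) = (b + 17)*(b + 14) = (17 + b)*(14 + b) = (14 + b)*(17 + b))
(S(2) - 252)² = ((238 + 2² + 31*2) - 252)² = ((238 + 4 + 62) - 252)² = (304 - 252)² = 52² = 2704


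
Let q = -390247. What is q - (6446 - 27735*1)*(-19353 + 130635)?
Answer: 2368692251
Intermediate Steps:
q - (6446 - 27735*1)*(-19353 + 130635) = -390247 - (6446 - 27735*1)*(-19353 + 130635) = -390247 - (6446 - 27735)*111282 = -390247 - (-21289)*111282 = -390247 - 1*(-2369082498) = -390247 + 2369082498 = 2368692251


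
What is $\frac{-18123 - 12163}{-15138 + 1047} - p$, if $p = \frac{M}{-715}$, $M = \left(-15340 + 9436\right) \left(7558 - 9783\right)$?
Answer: $\frac{3365939398}{183183} \approx 18375.0$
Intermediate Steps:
$M = 13136400$ ($M = \left(-5904\right) \left(-2225\right) = 13136400$)
$p = - \frac{2627280}{143}$ ($p = \frac{13136400}{-715} = 13136400 \left(- \frac{1}{715}\right) = - \frac{2627280}{143} \approx -18373.0$)
$\frac{-18123 - 12163}{-15138 + 1047} - p = \frac{-18123 - 12163}{-15138 + 1047} - - \frac{2627280}{143} = - \frac{30286}{-14091} + \frac{2627280}{143} = \left(-30286\right) \left(- \frac{1}{14091}\right) + \frac{2627280}{143} = \frac{30286}{14091} + \frac{2627280}{143} = \frac{3365939398}{183183}$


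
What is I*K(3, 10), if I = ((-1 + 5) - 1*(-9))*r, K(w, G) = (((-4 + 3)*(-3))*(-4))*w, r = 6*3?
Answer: -8424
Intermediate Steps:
r = 18
K(w, G) = -12*w (K(w, G) = (-1*(-3)*(-4))*w = (3*(-4))*w = -12*w)
I = 234 (I = ((-1 + 5) - 1*(-9))*18 = (4 + 9)*18 = 13*18 = 234)
I*K(3, 10) = 234*(-12*3) = 234*(-36) = -8424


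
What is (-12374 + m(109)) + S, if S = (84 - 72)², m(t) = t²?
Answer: -349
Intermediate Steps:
S = 144 (S = 12² = 144)
(-12374 + m(109)) + S = (-12374 + 109²) + 144 = (-12374 + 11881) + 144 = -493 + 144 = -349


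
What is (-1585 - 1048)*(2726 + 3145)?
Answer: -15458343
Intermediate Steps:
(-1585 - 1048)*(2726 + 3145) = -2633*5871 = -15458343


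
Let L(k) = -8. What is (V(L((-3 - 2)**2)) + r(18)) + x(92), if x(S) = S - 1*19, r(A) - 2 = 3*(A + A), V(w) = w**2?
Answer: 247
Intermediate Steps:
r(A) = 2 + 6*A (r(A) = 2 + 3*(A + A) = 2 + 3*(2*A) = 2 + 6*A)
x(S) = -19 + S (x(S) = S - 19 = -19 + S)
(V(L((-3 - 2)**2)) + r(18)) + x(92) = ((-8)**2 + (2 + 6*18)) + (-19 + 92) = (64 + (2 + 108)) + 73 = (64 + 110) + 73 = 174 + 73 = 247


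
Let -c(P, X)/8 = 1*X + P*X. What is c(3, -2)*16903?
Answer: 1081792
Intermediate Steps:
c(P, X) = -8*X - 8*P*X (c(P, X) = -8*(1*X + P*X) = -8*(X + P*X) = -8*X - 8*P*X)
c(3, -2)*16903 = -8*(-2)*(1 + 3)*16903 = -8*(-2)*4*16903 = 64*16903 = 1081792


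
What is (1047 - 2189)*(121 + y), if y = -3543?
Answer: 3907924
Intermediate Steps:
(1047 - 2189)*(121 + y) = (1047 - 2189)*(121 - 3543) = -1142*(-3422) = 3907924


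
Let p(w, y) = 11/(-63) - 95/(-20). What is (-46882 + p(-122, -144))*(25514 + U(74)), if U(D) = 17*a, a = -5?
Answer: -300395599619/252 ≈ -1.1920e+9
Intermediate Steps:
p(w, y) = 1153/252 (p(w, y) = 11*(-1/63) - 95*(-1/20) = -11/63 + 19/4 = 1153/252)
U(D) = -85 (U(D) = 17*(-5) = -85)
(-46882 + p(-122, -144))*(25514 + U(74)) = (-46882 + 1153/252)*(25514 - 85) = -11813111/252*25429 = -300395599619/252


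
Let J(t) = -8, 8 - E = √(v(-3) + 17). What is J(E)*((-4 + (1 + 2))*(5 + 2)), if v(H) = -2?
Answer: 56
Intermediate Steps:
E = 8 - √15 (E = 8 - √(-2 + 17) = 8 - √15 ≈ 4.1270)
J(E)*((-4 + (1 + 2))*(5 + 2)) = -8*(-4 + (1 + 2))*(5 + 2) = -8*(-4 + 3)*7 = -(-8)*7 = -8*(-7) = 56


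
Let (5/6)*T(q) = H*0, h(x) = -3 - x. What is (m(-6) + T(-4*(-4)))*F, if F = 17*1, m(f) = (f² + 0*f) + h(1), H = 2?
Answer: 544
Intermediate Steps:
m(f) = -4 + f² (m(f) = (f² + 0*f) + (-3 - 1*1) = (f² + 0) + (-3 - 1) = f² - 4 = -4 + f²)
F = 17
T(q) = 0 (T(q) = 6*(2*0)/5 = (6/5)*0 = 0)
(m(-6) + T(-4*(-4)))*F = ((-4 + (-6)²) + 0)*17 = ((-4 + 36) + 0)*17 = (32 + 0)*17 = 32*17 = 544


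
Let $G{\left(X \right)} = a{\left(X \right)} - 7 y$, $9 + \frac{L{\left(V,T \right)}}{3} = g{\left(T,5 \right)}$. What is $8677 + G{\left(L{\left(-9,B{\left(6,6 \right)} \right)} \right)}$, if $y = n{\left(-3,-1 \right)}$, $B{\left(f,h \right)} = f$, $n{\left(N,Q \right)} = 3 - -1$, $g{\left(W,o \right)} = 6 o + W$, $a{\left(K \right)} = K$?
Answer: $8730$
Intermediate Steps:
$g{\left(W,o \right)} = W + 6 o$
$n{\left(N,Q \right)} = 4$ ($n{\left(N,Q \right)} = 3 + 1 = 4$)
$L{\left(V,T \right)} = 63 + 3 T$ ($L{\left(V,T \right)} = -27 + 3 \left(T + 6 \cdot 5\right) = -27 + 3 \left(T + 30\right) = -27 + 3 \left(30 + T\right) = -27 + \left(90 + 3 T\right) = 63 + 3 T$)
$y = 4$
$G{\left(X \right)} = -28 + X$ ($G{\left(X \right)} = X - 28 = -28 + X$)
$8677 + G{\left(L{\left(-9,B{\left(6,6 \right)} \right)} \right)} = 8677 + \left(-28 + \left(63 + 3 \cdot 6\right)\right) = 8677 + \left(-28 + \left(63 + 18\right)\right) = 8677 + \left(-28 + 81\right) = 8677 + 53 = 8730$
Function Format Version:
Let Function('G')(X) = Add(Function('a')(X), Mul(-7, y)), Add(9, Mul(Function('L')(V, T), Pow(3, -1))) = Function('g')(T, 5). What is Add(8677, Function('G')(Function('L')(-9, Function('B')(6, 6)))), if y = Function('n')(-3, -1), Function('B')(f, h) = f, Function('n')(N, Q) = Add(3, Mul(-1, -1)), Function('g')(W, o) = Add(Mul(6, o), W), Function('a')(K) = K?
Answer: 8730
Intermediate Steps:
Function('g')(W, o) = Add(W, Mul(6, o))
Function('n')(N, Q) = 4 (Function('n')(N, Q) = Add(3, 1) = 4)
Function('L')(V, T) = Add(63, Mul(3, T)) (Function('L')(V, T) = Add(-27, Mul(3, Add(T, Mul(6, 5)))) = Add(-27, Mul(3, Add(T, 30))) = Add(-27, Mul(3, Add(30, T))) = Add(-27, Add(90, Mul(3, T))) = Add(63, Mul(3, T)))
y = 4
Function('G')(X) = Add(-28, X) (Function('G')(X) = Add(X, Mul(-7, 4)) = Add(X, -28) = Add(-28, X))
Add(8677, Function('G')(Function('L')(-9, Function('B')(6, 6)))) = Add(8677, Add(-28, Add(63, Mul(3, 6)))) = Add(8677, Add(-28, Add(63, 18))) = Add(8677, Add(-28, 81)) = Add(8677, 53) = 8730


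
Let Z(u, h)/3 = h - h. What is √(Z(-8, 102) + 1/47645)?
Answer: √47645/47645 ≈ 0.0045813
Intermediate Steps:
Z(u, h) = 0 (Z(u, h) = 3*(h - h) = 3*0 = 0)
√(Z(-8, 102) + 1/47645) = √(0 + 1/47645) = √(1/47645) = √47645/47645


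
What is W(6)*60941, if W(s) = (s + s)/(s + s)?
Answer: 60941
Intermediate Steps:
W(s) = 1 (W(s) = (2*s)/((2*s)) = (2*s)*(1/(2*s)) = 1)
W(6)*60941 = 1*60941 = 60941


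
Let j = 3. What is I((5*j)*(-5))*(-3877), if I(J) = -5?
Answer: 19385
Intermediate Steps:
I((5*j)*(-5))*(-3877) = -5*(-3877) = 19385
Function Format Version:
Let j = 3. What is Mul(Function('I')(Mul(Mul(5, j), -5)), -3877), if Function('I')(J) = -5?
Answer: 19385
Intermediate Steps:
Mul(Function('I')(Mul(Mul(5, j), -5)), -3877) = Mul(-5, -3877) = 19385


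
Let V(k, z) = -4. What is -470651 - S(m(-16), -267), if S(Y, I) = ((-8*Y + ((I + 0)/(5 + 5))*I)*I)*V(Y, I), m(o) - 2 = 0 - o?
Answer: -39652621/5 ≈ -7.9305e+6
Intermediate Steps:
m(o) = 2 - o (m(o) = 2 + (0 - o) = 2 - o)
S(Y, I) = -4*I*(-8*Y + I²/10) (S(Y, I) = ((-8*Y + ((I + 0)/(5 + 5))*I)*I)*(-4) = ((-8*Y + (I/10)*I)*I)*(-4) = ((-8*Y + I²/10)*I)*(-4) = (I*(-8*Y + I²/10))*(-4) = -4*I*(-8*Y + I²/10))
-470651 - S(m(-16), -267) = -470651 - 2*(-267)*(-1*(-267)² + 80*(2 - 1*(-16)))/5 = -470651 - 2*(-267)*(-1*71289 + 80*(2 + 16))/5 = -470651 - 2*(-267)*(-71289 + 80*18)/5 = -470651 - 2*(-267)*(-71289 + 1440)/5 = -470651 - 2*(-267)*(-69849)/5 = -470651 - 1*37299366/5 = -470651 - 37299366/5 = -39652621/5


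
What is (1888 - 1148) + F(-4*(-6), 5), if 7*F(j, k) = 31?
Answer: 5211/7 ≈ 744.43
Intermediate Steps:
F(j, k) = 31/7 (F(j, k) = (⅐)*31 = 31/7)
(1888 - 1148) + F(-4*(-6), 5) = (1888 - 1148) + 31/7 = 740 + 31/7 = 5211/7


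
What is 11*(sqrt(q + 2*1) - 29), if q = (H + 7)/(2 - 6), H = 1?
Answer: -319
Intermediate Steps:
q = -2 (q = (1 + 7)/(2 - 6) = 8/(-4) = 8*(-1/4) = -2)
11*(sqrt(q + 2*1) - 29) = 11*(sqrt(-2 + 2*1) - 29) = 11*(sqrt(-2 + 2) - 29) = 11*(sqrt(0) - 29) = 11*(0 - 29) = 11*(-29) = -319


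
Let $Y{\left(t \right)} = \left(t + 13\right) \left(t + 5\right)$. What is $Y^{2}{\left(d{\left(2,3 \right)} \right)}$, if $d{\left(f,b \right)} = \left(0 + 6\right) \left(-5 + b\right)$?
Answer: $49$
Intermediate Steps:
$d{\left(f,b \right)} = -30 + 6 b$ ($d{\left(f,b \right)} = 6 \left(-5 + b\right) = -30 + 6 b$)
$Y{\left(t \right)} = \left(5 + t\right) \left(13 + t\right)$ ($Y{\left(t \right)} = \left(13 + t\right) \left(5 + t\right) = \left(5 + t\right) \left(13 + t\right)$)
$Y^{2}{\left(d{\left(2,3 \right)} \right)} = \left(65 + \left(-30 + 6 \cdot 3\right)^{2} + 18 \left(-30 + 6 \cdot 3\right)\right)^{2} = \left(65 + \left(-30 + 18\right)^{2} + 18 \left(-30 + 18\right)\right)^{2} = \left(65 + \left(-12\right)^{2} + 18 \left(-12\right)\right)^{2} = \left(65 + 144 - 216\right)^{2} = \left(-7\right)^{2} = 49$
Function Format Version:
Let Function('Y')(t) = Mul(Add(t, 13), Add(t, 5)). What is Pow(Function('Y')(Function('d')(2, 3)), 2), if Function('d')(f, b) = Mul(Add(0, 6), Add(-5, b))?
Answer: 49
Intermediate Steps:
Function('d')(f, b) = Add(-30, Mul(6, b)) (Function('d')(f, b) = Mul(6, Add(-5, b)) = Add(-30, Mul(6, b)))
Function('Y')(t) = Mul(Add(5, t), Add(13, t)) (Function('Y')(t) = Mul(Add(13, t), Add(5, t)) = Mul(Add(5, t), Add(13, t)))
Pow(Function('Y')(Function('d')(2, 3)), 2) = Pow(Add(65, Pow(Add(-30, Mul(6, 3)), 2), Mul(18, Add(-30, Mul(6, 3)))), 2) = Pow(Add(65, Pow(Add(-30, 18), 2), Mul(18, Add(-30, 18))), 2) = Pow(Add(65, Pow(-12, 2), Mul(18, -12)), 2) = Pow(Add(65, 144, -216), 2) = Pow(-7, 2) = 49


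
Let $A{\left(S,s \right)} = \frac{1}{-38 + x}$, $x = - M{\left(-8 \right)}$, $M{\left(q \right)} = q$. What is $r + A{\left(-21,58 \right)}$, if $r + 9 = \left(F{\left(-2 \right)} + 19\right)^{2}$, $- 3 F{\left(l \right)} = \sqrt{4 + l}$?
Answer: $\frac{31697}{90} - \frac{38 \sqrt{2}}{3} \approx 334.28$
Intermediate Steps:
$x = 8$ ($x = \left(-1\right) \left(-8\right) = 8$)
$F{\left(l \right)} = - \frac{\sqrt{4 + l}}{3}$
$A{\left(S,s \right)} = - \frac{1}{30}$ ($A{\left(S,s \right)} = \frac{1}{-38 + 8} = \frac{1}{-30} = - \frac{1}{30}$)
$r = -9 + \left(19 - \frac{\sqrt{2}}{3}\right)^{2}$ ($r = -9 + \left(- \frac{\sqrt{4 - 2}}{3} + 19\right)^{2} = -9 + \left(- \frac{\sqrt{2}}{3} + 19\right)^{2} = -9 + \left(19 - \frac{\sqrt{2}}{3}\right)^{2} \approx 334.31$)
$r + A{\left(-21,58 \right)} = \left(\frac{3170}{9} - \frac{38 \sqrt{2}}{3}\right) - \frac{1}{30} = \frac{31697}{90} - \frac{38 \sqrt{2}}{3}$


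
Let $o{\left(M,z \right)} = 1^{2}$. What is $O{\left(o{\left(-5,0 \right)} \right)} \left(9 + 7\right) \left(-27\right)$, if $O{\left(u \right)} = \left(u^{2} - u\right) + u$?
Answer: $-432$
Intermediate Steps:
$o{\left(M,z \right)} = 1$
$O{\left(u \right)} = u^{2}$
$O{\left(o{\left(-5,0 \right)} \right)} \left(9 + 7\right) \left(-27\right) = 1^{2} \left(9 + 7\right) \left(-27\right) = 1 \cdot 16 \left(-27\right) = 16 \left(-27\right) = -432$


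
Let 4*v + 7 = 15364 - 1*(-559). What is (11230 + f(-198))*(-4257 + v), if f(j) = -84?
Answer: -3098588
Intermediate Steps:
v = 3979 (v = -7/4 + (15364 - 1*(-559))/4 = -7/4 + (15364 + 559)/4 = -7/4 + (¼)*15923 = -7/4 + 15923/4 = 3979)
(11230 + f(-198))*(-4257 + v) = (11230 - 84)*(-4257 + 3979) = 11146*(-278) = -3098588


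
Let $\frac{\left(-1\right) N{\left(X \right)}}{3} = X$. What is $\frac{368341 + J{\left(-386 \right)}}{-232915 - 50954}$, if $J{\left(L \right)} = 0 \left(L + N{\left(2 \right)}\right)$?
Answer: $- \frac{368341}{283869} \approx -1.2976$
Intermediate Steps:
$N{\left(X \right)} = - 3 X$
$J{\left(L \right)} = 0$ ($J{\left(L \right)} = 0 \left(L - 6\right) = 0 \left(-6 + L\right) = 0$)
$\frac{368341 + J{\left(-386 \right)}}{-232915 - 50954} = \frac{368341 + 0}{-232915 - 50954} = \frac{368341}{-283869} = 368341 \left(- \frac{1}{283869}\right) = - \frac{368341}{283869}$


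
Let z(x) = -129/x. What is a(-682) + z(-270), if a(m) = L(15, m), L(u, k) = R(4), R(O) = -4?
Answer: -317/90 ≈ -3.5222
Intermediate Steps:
L(u, k) = -4
a(m) = -4
a(-682) + z(-270) = -4 - 129/(-270) = -4 - 129*(-1/270) = -4 + 43/90 = -317/90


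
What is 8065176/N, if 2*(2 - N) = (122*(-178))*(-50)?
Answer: -1344196/90483 ≈ -14.856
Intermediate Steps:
N = -542898 (N = 2 - 122*(-178)*(-50)/2 = 2 - (-10858)*(-50) = 2 - ½*1085800 = 2 - 542900 = -542898)
8065176/N = 8065176/(-542898) = 8065176*(-1/542898) = -1344196/90483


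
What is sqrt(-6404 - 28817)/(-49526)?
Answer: -I*sqrt(35221)/49526 ≈ -0.0037894*I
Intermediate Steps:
sqrt(-6404 - 28817)/(-49526) = sqrt(-35221)*(-1/49526) = (I*sqrt(35221))*(-1/49526) = -I*sqrt(35221)/49526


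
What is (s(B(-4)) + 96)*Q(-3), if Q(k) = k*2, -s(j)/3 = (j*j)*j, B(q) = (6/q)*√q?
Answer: -576 + 486*I ≈ -576.0 + 486.0*I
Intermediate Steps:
B(q) = 6/√q
s(j) = -3*j³ (s(j) = -3*j*j*j = -3*j²*j = -3*j³)
Q(k) = 2*k
(s(B(-4)) + 96)*Q(-3) = (-3*27*I + 96)*(2*(-3)) = (-3*27*I + 96)*(-6) = (-81*I + 96)*(-6) = (96 - 81*I)*(-6) = -576 + 486*I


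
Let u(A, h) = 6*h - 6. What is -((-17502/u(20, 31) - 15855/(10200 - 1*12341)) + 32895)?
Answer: -2107076203/64230 ≈ -32805.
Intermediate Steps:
u(A, h) = -6 + 6*h
-((-17502/u(20, 31) - 15855/(10200 - 1*12341)) + 32895) = -((-17502/(-6 + 6*31) - 15855/(10200 - 1*12341)) + 32895) = -((-17502/(-6 + 186) - 15855/(10200 - 12341)) + 32895) = -((-17502/180 - 15855/(-2141)) + 32895) = -((-17502*1/180 - 15855*(-1/2141)) + 32895) = -((-2917/30 + 15855/2141) + 32895) = -(-5769647/64230 + 32895) = -1*2107076203/64230 = -2107076203/64230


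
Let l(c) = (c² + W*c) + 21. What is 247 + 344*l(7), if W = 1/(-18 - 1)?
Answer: 459805/19 ≈ 24200.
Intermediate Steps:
W = -1/19 (W = 1/(-19) = -1/19 ≈ -0.052632)
l(c) = 21 + c² - c/19 (l(c) = (c² - c/19) + 21 = 21 + c² - c/19)
247 + 344*l(7) = 247 + 344*(21 + 7² - 1/19*7) = 247 + 344*(21 + 49 - 7/19) = 247 + 344*(1323/19) = 247 + 455112/19 = 459805/19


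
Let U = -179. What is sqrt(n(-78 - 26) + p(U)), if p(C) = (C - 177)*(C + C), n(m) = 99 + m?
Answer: sqrt(127443) ≈ 356.99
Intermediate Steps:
p(C) = 2*C*(-177 + C) (p(C) = (-177 + C)*(2*C) = 2*C*(-177 + C))
sqrt(n(-78 - 26) + p(U)) = sqrt((99 + (-78 - 26)) + 2*(-179)*(-177 - 179)) = sqrt((99 - 104) + 2*(-179)*(-356)) = sqrt(-5 + 127448) = sqrt(127443)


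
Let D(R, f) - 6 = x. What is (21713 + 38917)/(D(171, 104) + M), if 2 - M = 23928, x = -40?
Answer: -6063/2396 ≈ -2.5305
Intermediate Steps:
M = -23926 (M = 2 - 1*23928 = 2 - 23928 = -23926)
D(R, f) = -34 (D(R, f) = 6 - 40 = -34)
(21713 + 38917)/(D(171, 104) + M) = (21713 + 38917)/(-34 - 23926) = 60630/(-23960) = 60630*(-1/23960) = -6063/2396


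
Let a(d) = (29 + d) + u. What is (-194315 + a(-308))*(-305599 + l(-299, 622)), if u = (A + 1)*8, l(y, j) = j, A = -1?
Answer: 59346694338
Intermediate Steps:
u = 0 (u = (-1 + 1)*8 = 0*8 = 0)
a(d) = 29 + d (a(d) = (29 + d) + 0 = 29 + d)
(-194315 + a(-308))*(-305599 + l(-299, 622)) = (-194315 + (29 - 308))*(-305599 + 622) = (-194315 - 279)*(-304977) = -194594*(-304977) = 59346694338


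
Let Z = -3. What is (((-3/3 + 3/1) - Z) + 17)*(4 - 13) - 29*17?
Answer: -691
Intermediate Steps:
(((-3/3 + 3/1) - Z) + 17)*(4 - 13) - 29*17 = (((-3/3 + 3/1) - 1*(-3)) + 17)*(4 - 13) - 29*17 = (((-3*⅓ + 3*1) + 3) + 17)*(-9) - 493 = (((-1 + 3) + 3) + 17)*(-9) - 493 = ((2 + 3) + 17)*(-9) - 493 = (5 + 17)*(-9) - 493 = 22*(-9) - 493 = -198 - 493 = -691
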